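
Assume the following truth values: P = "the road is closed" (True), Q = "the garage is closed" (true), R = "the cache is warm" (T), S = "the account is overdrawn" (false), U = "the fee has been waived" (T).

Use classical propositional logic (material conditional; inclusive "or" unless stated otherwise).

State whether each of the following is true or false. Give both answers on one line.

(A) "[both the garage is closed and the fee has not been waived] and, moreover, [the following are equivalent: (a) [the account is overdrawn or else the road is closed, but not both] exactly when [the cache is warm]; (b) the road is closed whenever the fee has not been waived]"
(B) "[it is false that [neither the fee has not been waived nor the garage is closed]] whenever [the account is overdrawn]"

(A): Parsed as (Q and not U) and (((S xor P) iff R) iff (not U -> P))

not U = not True = False
Q and not U = True and False = False
S xor P = False xor True = True
(S xor P) iff R = True iff True = True
not U = not True = False
not U -> P = False -> True = True
((S xor P) iff R) iff (not U -> P) = True iff True = True
(Q and not U) and (((S xor P) iff R) iff (not U -> P)) = False and True = False
So (A) is false.

(B): In symbols: S -> not (not U nor Q)

not U = not True = False
not U nor Q = False nor True = False
not (not U nor Q) = not False = True
S -> not (not U nor Q) = False -> True = True
Hence (B) is true.

(A) F / (B) T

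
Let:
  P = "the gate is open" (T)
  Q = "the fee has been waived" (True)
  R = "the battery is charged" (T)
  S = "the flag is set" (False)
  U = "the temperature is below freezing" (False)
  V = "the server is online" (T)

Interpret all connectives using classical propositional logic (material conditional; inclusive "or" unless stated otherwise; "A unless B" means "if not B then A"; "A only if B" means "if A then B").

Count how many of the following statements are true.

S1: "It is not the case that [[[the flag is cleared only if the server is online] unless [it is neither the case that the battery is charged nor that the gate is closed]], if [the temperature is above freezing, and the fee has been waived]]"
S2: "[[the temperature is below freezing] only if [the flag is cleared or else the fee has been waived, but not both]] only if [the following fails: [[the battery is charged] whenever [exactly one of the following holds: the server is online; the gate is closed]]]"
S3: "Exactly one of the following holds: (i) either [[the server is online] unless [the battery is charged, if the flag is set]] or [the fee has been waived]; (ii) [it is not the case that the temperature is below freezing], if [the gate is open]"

0

S1: Formalization: ¬((¬U ∧ Q) → ((¬S → V) ∨ (R ↓ ¬P)))

¬U = ¬F = T
¬U ∧ Q = T ∧ T = T
¬S = ¬F = T
¬S → V = T → T = T
¬P = ¬T = F
R ↓ ¬P = T ↓ F = F
(¬S → V) ∨ (R ↓ ¬P) = T ∨ F = T
(¬U ∧ Q) → ((¬S → V) ∨ (R ↓ ¬P)) = T → T = T
¬((¬U ∧ Q) → ((¬S → V) ∨ (R ↓ ¬P))) = ¬T = F
Hence S1 is false.

S2: Formalization: (U → (¬S ⊕ Q)) → ¬((V ⊕ ¬P) → R)

¬S = ¬F = T
¬S ⊕ Q = T ⊕ T = F
U → (¬S ⊕ Q) = F → F = T
¬P = ¬T = F
V ⊕ ¬P = T ⊕ F = T
(V ⊕ ¬P) → R = T → T = T
¬((V ⊕ ¬P) → R) = ¬T = F
(U → (¬S ⊕ Q)) → ¬((V ⊕ ¬P) → R) = T → F = F
Hence S2 is false.

S3: In symbols: ((V ∨ (S → R)) ∨ Q) ⊕ (P → ¬U)

S → R = F → T = T
V ∨ (S → R) = T ∨ T = T
(V ∨ (S → R)) ∨ Q = T ∨ T = T
¬U = ¬F = T
P → ¬U = T → T = T
((V ∨ (S → R)) ∨ Q) ⊕ (P → ¬U) = T ⊕ T = F
Thus S3 is false.

Count: 0.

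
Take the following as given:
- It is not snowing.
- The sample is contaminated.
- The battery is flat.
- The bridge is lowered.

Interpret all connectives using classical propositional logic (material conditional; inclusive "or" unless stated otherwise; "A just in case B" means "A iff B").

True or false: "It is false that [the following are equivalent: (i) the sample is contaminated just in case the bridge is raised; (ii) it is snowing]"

Let V = "the sample is contaminated" (T), R = "the bridge is raised" (F), N = "it is snowing" (F).
This is ~((V <-> R) <-> N).

V <-> R = T <-> F = F
(V <-> R) <-> N = F <-> F = T
~((V <-> R) <-> N) = ~T = F

false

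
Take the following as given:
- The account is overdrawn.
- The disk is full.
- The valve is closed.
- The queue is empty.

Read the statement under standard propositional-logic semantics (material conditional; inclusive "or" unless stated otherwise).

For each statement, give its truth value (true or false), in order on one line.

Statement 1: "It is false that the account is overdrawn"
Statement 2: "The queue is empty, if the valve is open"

Let P = "the account is overdrawn" (True), S = "the valve is open" (False), H = "the queue is empty" (True).

Statement 1: Parsed as not P

not P = not True = False
So Statement 1 is false.

Statement 2: This is S -> H.

S -> H = False -> True = True
Thus Statement 2 is true.

Statement 1 False / Statement 2 True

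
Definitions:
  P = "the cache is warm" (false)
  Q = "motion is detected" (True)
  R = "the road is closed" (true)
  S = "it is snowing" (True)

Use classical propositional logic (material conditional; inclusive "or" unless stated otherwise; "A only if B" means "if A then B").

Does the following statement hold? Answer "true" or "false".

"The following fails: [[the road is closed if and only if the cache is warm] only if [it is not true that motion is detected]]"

This is ~((R <-> P) -> ~Q).

R <-> P = T <-> F = F
~Q = ~T = F
(R <-> P) -> ~Q = F -> F = T
~((R <-> P) -> ~Q) = ~T = F

The statement is false.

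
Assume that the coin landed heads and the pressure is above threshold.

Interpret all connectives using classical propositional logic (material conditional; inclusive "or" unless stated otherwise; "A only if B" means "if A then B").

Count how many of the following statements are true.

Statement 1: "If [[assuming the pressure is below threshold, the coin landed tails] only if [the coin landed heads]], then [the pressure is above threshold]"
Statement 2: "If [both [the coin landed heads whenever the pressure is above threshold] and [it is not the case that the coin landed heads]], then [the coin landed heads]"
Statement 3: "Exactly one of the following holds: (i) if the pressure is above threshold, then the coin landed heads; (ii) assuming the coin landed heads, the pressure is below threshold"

3

Let P = "the pressure is above threshold" (T), Q = "the coin landed heads" (T).

Statement 1: Parsed as ((¬P → ¬Q) → Q) → P

¬P = ¬T = F
¬Q = ¬T = F
¬P → ¬Q = F → F = T
(¬P → ¬Q) → Q = T → T = T
((¬P → ¬Q) → Q) → P = T → T = T
Thus Statement 1 is true.

Statement 2: This is ((P → Q) ∧ ¬Q) → Q.

P → Q = T → T = T
¬Q = ¬T = F
(P → Q) ∧ ¬Q = T ∧ F = F
((P → Q) ∧ ¬Q) → Q = F → T = T
Thus Statement 2 is true.

Statement 3: In symbols: (P → Q) ⊕ (Q → ¬P)

P → Q = T → T = T
¬P = ¬T = F
Q → ¬P = T → F = F
(P → Q) ⊕ (Q → ¬P) = T ⊕ F = T
So Statement 3 is true.

3 of the 3 statements are true (Statement 1, Statement 2, Statement 3).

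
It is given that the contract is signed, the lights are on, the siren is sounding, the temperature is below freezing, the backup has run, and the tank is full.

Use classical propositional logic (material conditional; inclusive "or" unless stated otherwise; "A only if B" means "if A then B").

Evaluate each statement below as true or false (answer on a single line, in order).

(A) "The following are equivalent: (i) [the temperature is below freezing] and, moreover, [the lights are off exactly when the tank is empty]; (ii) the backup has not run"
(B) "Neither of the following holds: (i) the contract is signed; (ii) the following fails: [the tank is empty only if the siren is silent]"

(A) False, (B) False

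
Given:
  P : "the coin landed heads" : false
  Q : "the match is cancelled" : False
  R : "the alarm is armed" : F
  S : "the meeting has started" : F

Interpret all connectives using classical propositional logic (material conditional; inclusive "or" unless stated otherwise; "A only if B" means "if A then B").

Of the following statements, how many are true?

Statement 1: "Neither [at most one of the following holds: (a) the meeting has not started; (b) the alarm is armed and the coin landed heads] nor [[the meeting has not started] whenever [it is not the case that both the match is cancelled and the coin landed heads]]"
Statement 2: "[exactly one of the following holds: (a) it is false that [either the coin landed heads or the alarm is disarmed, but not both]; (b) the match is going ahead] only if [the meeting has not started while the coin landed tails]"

Statement 1: Formalization: (~S nand (R & P)) nor ((Q nand P) -> ~S)

~S = ~F = T
R & P = F & F = F
~S nand (R & P) = T nand F = T
Q nand P = F nand F = T
~S = ~F = T
(Q nand P) -> ~S = T -> T = T
(~S nand (R & P)) nor ((Q nand P) -> ~S) = T nor T = F
Thus Statement 1 is false.

Statement 2: Formalization: (~(P xor ~R) xor ~Q) -> (~S & ~P)

~R = ~F = T
P xor ~R = F xor T = T
~(P xor ~R) = ~T = F
~Q = ~F = T
~(P xor ~R) xor ~Q = F xor T = T
~S = ~F = T
~P = ~F = T
~S & ~P = T & T = T
(~(P xor ~R) xor ~Q) -> (~S & ~P) = T -> T = T
Hence Statement 2 is true.

True statements: 1 (Statement 2).

1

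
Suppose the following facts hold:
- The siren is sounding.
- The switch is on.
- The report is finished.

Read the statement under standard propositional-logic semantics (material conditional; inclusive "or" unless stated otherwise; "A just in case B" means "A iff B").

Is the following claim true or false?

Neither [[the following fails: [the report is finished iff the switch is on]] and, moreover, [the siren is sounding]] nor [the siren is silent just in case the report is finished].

True

Let W = "the report is finished" (T), L = "the switch is on" (T), Q = "the siren is sounding" (T).
This is (~(W <-> L) & Q) nor (~Q <-> W).

W <-> L = T <-> T = T
~(W <-> L) = ~T = F
~(W <-> L) & Q = F & T = F
~Q = ~T = F
~Q <-> W = F <-> T = F
(~(W <-> L) & Q) nor (~Q <-> W) = F nor F = T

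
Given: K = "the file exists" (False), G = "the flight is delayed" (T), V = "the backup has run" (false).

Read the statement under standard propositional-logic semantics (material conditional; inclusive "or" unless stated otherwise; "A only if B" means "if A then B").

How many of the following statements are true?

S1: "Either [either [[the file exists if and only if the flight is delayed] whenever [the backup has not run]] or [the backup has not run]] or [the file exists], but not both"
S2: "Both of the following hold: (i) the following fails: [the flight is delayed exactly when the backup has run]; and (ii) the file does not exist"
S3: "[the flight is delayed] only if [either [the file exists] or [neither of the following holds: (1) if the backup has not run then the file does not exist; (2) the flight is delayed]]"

S1: In symbols: ((¬V → (K ↔ G)) ∨ ¬V) ⊕ K

¬V = ¬F = T
K ↔ G = F ↔ T = F
¬V → (K ↔ G) = T → F = F
¬V = ¬F = T
(¬V → (K ↔ G)) ∨ ¬V = F ∨ T = T
((¬V → (K ↔ G)) ∨ ¬V) ⊕ K = T ⊕ F = T
Hence S1 is true.

S2: Parsed as ¬(G ↔ V) ∧ ¬K

G ↔ V = T ↔ F = F
¬(G ↔ V) = ¬F = T
¬K = ¬F = T
¬(G ↔ V) ∧ ¬K = T ∧ T = T
Thus S2 is true.

S3: This is G → (K ∨ ((¬V → ¬K) ↓ G)).

¬V = ¬F = T
¬K = ¬F = T
¬V → ¬K = T → T = T
(¬V → ¬K) ↓ G = T ↓ T = F
K ∨ ((¬V → ¬K) ↓ G) = F ∨ F = F
G → (K ∨ ((¬V → ¬K) ↓ G)) = T → F = F
Thus S3 is false.

Count: 2.

2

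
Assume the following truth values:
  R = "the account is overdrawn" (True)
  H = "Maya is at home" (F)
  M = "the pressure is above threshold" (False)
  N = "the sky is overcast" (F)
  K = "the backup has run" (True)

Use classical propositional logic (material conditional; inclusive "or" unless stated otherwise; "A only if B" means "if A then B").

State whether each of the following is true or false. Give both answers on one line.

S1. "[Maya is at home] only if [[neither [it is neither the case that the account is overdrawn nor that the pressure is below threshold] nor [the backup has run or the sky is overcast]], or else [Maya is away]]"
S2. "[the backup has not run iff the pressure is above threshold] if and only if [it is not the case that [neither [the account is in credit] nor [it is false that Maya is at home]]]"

S1 true / S2 true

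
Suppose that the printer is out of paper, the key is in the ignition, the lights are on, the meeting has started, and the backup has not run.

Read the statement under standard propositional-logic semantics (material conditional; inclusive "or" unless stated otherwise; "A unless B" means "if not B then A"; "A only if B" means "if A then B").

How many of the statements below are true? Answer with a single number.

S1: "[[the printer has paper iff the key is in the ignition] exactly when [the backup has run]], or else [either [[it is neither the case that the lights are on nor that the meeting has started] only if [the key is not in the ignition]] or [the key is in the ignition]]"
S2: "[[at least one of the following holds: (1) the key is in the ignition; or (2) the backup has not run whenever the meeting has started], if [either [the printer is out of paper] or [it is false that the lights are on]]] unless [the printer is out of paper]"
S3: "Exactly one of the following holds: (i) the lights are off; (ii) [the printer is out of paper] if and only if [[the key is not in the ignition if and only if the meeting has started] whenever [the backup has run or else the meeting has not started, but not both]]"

3

Let P = "the printer has paper" (F), Q = "the key is in the ignition" (T), U = "the backup has run" (F), R = "the lights are on" (T), S = "the meeting has started" (T).

S1: In symbols: ((P <-> Q) <-> U) | (((R nor S) -> ~Q) | Q)

P <-> Q = F <-> T = F
(P <-> Q) <-> U = F <-> F = T
R nor S = T nor T = F
~Q = ~T = F
(R nor S) -> ~Q = F -> F = T
((R nor S) -> ~Q) | Q = T | T = T
((P <-> Q) <-> U) | (((R nor S) -> ~Q) | Q) = T | T = T
Thus S1 is true.

S2: Parsed as ((~P | ~R) -> (Q | (S -> ~U))) | ~P

~P = ~F = T
~R = ~T = F
~P | ~R = T | F = T
~U = ~F = T
S -> ~U = T -> T = T
Q | (S -> ~U) = T | T = T
(~P | ~R) -> (Q | (S -> ~U)) = T -> T = T
~P = ~F = T
((~P | ~R) -> (Q | (S -> ~U))) | ~P = T | T = T
Hence S2 is true.

S3: Parsed as ~R xor (~P <-> ((U xor ~S) -> (~Q <-> S)))

~R = ~T = F
~P = ~F = T
~S = ~T = F
U xor ~S = F xor F = F
~Q = ~T = F
~Q <-> S = F <-> T = F
(U xor ~S) -> (~Q <-> S) = F -> F = T
~P <-> ((U xor ~S) -> (~Q <-> S)) = T <-> T = T
~R xor (~P <-> ((U xor ~S) -> (~Q <-> S))) = F xor T = T
Hence S3 is true.

Count: 3.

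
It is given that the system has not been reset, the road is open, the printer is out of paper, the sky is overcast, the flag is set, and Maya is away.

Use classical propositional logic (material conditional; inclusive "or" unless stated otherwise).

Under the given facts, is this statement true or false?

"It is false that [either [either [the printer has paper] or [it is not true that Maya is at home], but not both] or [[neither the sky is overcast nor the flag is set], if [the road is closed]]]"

Let R = "the printer has paper" (False), V = "Maya is at home" (False), Q = "the road is closed" (False), S = "the sky is overcast" (True), U = "the flag is set" (True).
This is not ((R xor not V) or (Q -> (S nor U))).

not V = not False = True
R xor not V = False xor True = True
S nor U = True nor True = False
Q -> (S nor U) = False -> False = True
(R xor not V) or (Q -> (S nor U)) = True or True = True
not ((R xor not V) or (Q -> (S nor U))) = not True = False

False.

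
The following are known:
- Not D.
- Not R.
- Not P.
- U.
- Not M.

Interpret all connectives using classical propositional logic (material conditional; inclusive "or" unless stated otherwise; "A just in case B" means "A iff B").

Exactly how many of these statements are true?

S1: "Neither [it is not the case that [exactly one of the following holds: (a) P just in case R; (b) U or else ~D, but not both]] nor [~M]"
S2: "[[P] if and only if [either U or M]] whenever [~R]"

S1: In symbols: not ((P iff R) xor (U xor not D)) nor not M

P iff R = False iff False = True
not D = not False = True
U xor not D = True xor True = False
(P iff R) xor (U xor not D) = True xor False = True
not ((P iff R) xor (U xor not D)) = not True = False
not M = not False = True
not ((P iff R) xor (U xor not D)) nor not M = False nor True = False
Thus S1 is false.

S2: This is not R -> (P iff (U or M)).

not R = not False = True
U or M = True or False = True
P iff (U or M) = False iff True = False
not R -> (P iff (U or M)) = True -> False = False
Hence S2 is false.

0 of the 2 statements are true (none).

0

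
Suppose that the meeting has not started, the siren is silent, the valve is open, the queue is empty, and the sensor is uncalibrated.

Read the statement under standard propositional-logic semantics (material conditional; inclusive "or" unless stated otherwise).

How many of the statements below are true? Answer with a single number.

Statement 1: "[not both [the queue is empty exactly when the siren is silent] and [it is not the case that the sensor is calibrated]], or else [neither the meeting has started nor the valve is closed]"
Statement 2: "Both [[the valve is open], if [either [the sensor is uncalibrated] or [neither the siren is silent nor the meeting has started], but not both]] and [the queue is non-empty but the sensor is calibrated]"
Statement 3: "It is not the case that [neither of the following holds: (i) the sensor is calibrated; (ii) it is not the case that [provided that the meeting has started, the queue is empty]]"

1

Let S = "the queue is empty" (T), Q = "the siren is sounding" (F), U = "the sensor is calibrated" (F), P = "the meeting has started" (F), R = "the valve is open" (T).

Statement 1: Formalization: ((S ↔ ¬Q) ↑ ¬U) ∨ (P ↓ ¬R)

¬Q = ¬F = T
S ↔ ¬Q = T ↔ T = T
¬U = ¬F = T
(S ↔ ¬Q) ↑ ¬U = T ↑ T = F
¬R = ¬T = F
P ↓ ¬R = F ↓ F = T
((S ↔ ¬Q) ↑ ¬U) ∨ (P ↓ ¬R) = F ∨ T = T
Hence Statement 1 is true.

Statement 2: Formalization: ((¬U ⊕ (¬Q ↓ P)) → R) ∧ (¬S ∧ U)

¬U = ¬F = T
¬Q = ¬F = T
¬Q ↓ P = T ↓ F = F
¬U ⊕ (¬Q ↓ P) = T ⊕ F = T
(¬U ⊕ (¬Q ↓ P)) → R = T → T = T
¬S = ¬T = F
¬S ∧ U = F ∧ F = F
((¬U ⊕ (¬Q ↓ P)) → R) ∧ (¬S ∧ U) = T ∧ F = F
So Statement 2 is false.

Statement 3: Parsed as ¬(U ↓ ¬(P → S))

P → S = F → T = T
¬(P → S) = ¬T = F
U ↓ ¬(P → S) = F ↓ F = T
¬(U ↓ ¬(P → S)) = ¬T = F
Thus Statement 3 is false.

Count: 1.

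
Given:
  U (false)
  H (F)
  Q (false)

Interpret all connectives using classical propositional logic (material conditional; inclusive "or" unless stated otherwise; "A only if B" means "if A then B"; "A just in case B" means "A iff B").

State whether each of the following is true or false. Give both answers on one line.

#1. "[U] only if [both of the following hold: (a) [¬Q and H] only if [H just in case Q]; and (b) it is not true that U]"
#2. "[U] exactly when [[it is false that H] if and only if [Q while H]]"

#1 true / #2 true

#1: Formalization: U -> (((not Q and H) -> (H iff Q)) and not U)

not Q = not False = True
not Q and H = True and False = False
H iff Q = False iff False = True
(not Q and H) -> (H iff Q) = False -> True = True
not U = not False = True
((not Q and H) -> (H iff Q)) and not U = True and True = True
U -> (((not Q and H) -> (H iff Q)) and not U) = False -> True = True
Hence #1 is true.

#2: Formalization: U iff (not H iff (Q and H))

not H = not False = True
Q and H = False and False = False
not H iff (Q and H) = True iff False = False
U iff (not H iff (Q and H)) = False iff False = True
Hence #2 is true.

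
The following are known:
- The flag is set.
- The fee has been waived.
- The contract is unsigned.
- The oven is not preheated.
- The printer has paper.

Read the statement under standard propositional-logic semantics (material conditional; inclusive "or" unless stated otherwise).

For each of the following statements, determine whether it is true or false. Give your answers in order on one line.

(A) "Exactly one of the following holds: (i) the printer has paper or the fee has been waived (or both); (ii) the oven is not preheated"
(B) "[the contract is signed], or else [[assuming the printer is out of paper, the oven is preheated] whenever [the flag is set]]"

Let H = "the printer has paper" (True), N = "the fee has been waived" (True), U = "the oven is preheated" (False), S = "the contract is signed" (False), G = "the flag is set" (True).

(A): This is (H or N) xor not U.

H or N = True or True = True
not U = not False = True
(H or N) xor not U = True xor True = False
So (A) is false.

(B): Formalization: S or (G -> (not H -> U))

not H = not True = False
not H -> U = False -> False = True
G -> (not H -> U) = True -> True = True
S or (G -> (not H -> U)) = False or True = True
Hence (B) is true.

(A) F / (B) T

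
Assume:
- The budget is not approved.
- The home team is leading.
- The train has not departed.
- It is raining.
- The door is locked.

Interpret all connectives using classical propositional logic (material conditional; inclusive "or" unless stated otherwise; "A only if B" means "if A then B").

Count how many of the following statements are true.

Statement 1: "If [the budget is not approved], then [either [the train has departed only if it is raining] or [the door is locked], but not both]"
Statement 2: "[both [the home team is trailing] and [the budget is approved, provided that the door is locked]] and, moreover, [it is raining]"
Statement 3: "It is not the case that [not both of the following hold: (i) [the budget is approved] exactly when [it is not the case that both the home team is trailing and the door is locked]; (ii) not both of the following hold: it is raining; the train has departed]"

0

Let K = "the budget is approved" (False), D = "the train has departed" (False), H = "it is raining" (True), P = "the door is locked" (True), M = "the home team is leading" (True).

Statement 1: Parsed as not K -> ((D -> H) xor P)

not K = not False = True
D -> H = False -> True = True
(D -> H) xor P = True xor True = False
not K -> ((D -> H) xor P) = True -> False = False
Hence Statement 1 is false.

Statement 2: This is (not M and (P -> K)) and H.

not M = not True = False
P -> K = True -> False = False
not M and (P -> K) = False and False = False
(not M and (P -> K)) and H = False and True = False
Thus Statement 2 is false.

Statement 3: This is not ((K iff (not M nand P)) nand (H nand D)).

not M = not True = False
not M nand P = False nand True = True
K iff (not M nand P) = False iff True = False
H nand D = True nand False = True
(K iff (not M nand P)) nand (H nand D) = False nand True = True
not ((K iff (not M nand P)) nand (H nand D)) = not True = False
Thus Statement 3 is false.

Count: 0.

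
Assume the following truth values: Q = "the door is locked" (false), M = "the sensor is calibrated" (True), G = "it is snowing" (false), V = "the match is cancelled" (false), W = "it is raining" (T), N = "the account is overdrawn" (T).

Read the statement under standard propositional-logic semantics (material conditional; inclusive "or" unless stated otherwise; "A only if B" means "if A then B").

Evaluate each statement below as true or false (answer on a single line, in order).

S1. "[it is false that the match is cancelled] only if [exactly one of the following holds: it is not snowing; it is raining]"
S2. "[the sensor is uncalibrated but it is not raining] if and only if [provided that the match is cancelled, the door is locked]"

S1 false, S2 false

S1: Parsed as ~V -> (~G xor W)

~V = ~F = T
~G = ~F = T
~G xor W = T xor T = F
~V -> (~G xor W) = T -> F = F
Thus S1 is false.

S2: In symbols: (~M & ~W) <-> (V -> Q)

~M = ~T = F
~W = ~T = F
~M & ~W = F & F = F
V -> Q = F -> F = T
(~M & ~W) <-> (V -> Q) = F <-> T = F
Thus S2 is false.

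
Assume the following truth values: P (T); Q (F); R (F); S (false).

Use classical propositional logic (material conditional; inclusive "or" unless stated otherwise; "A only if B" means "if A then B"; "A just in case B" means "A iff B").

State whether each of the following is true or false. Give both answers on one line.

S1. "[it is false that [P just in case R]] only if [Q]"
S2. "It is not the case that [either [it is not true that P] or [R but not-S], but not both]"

S1 F; S2 T

S1: This is not (P iff R) -> Q.

P iff R = True iff False = False
not (P iff R) = not False = True
not (P iff R) -> Q = True -> False = False
So S1 is false.

S2: In symbols: not (not P xor (R and not S))

not P = not True = False
not S = not False = True
R and not S = False and True = False
not P xor (R and not S) = False xor False = False
not (not P xor (R and not S)) = not False = True
Hence S2 is true.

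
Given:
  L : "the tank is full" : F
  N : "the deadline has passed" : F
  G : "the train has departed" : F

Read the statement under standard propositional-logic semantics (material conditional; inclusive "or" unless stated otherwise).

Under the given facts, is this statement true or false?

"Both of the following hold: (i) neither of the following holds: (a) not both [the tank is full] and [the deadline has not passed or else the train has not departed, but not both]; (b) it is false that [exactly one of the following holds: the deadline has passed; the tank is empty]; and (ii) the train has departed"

false

In symbols: ((L nand (not N xor not G)) nor not (N xor not L)) and G

not N = not False = True
not G = not False = True
not N xor not G = True xor True = False
L nand (not N xor not G) = False nand False = True
not L = not False = True
N xor not L = False xor True = True
not (N xor not L) = not True = False
(L nand (not N xor not G)) nor not (N xor not L) = True nor False = False
((L nand (not N xor not G)) nor not (N xor not L)) and G = False and False = False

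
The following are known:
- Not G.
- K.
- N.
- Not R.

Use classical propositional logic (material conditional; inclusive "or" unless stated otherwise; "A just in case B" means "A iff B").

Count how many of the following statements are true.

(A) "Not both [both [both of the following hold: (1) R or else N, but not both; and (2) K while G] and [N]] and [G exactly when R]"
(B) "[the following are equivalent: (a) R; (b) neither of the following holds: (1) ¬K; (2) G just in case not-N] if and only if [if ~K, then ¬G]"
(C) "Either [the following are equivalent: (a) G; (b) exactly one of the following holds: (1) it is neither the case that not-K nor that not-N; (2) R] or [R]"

(A): Parsed as (((R xor N) & (K & G)) & N) nand (G <-> R)

R xor N = F xor T = T
K & G = T & F = F
(R xor N) & (K & G) = T & F = F
((R xor N) & (K & G)) & N = F & T = F
G <-> R = F <-> F = T
(((R xor N) & (K & G)) & N) nand (G <-> R) = F nand T = T
So (A) is true.

(B): This is (R <-> (~K nor (G <-> ~N))) <-> (~K -> ~G).

~K = ~T = F
~N = ~T = F
G <-> ~N = F <-> F = T
~K nor (G <-> ~N) = F nor T = F
R <-> (~K nor (G <-> ~N)) = F <-> F = T
~K = ~T = F
~G = ~F = T
~K -> ~G = F -> T = T
(R <-> (~K nor (G <-> ~N))) <-> (~K -> ~G) = T <-> T = T
Thus (B) is true.

(C): Parsed as (G <-> ((~K nor ~N) xor R)) | R

~K = ~T = F
~N = ~T = F
~K nor ~N = F nor F = T
(~K nor ~N) xor R = T xor F = T
G <-> ((~K nor ~N) xor R) = F <-> T = F
(G <-> ((~K nor ~N) xor R)) | R = F | F = F
Thus (C) is false.

True statements: 2 ((A), (B)).

2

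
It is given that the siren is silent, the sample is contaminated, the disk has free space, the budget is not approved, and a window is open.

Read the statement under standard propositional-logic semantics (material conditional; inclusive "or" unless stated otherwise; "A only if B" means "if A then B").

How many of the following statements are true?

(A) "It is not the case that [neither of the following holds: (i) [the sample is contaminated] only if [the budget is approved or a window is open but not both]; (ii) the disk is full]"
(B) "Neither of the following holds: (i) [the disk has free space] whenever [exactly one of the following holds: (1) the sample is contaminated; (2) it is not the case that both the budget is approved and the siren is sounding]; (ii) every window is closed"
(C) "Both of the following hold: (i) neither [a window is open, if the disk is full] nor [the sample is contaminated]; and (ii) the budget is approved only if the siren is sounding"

1

Let S = "the sample is contaminated" (T), K = "the budget is approved" (F), Q = "a window is open" (T), G = "the disk is full" (F), L = "the siren is sounding" (F).

(A): Formalization: ~((S -> (K xor Q)) nor G)

K xor Q = F xor T = T
S -> (K xor Q) = T -> T = T
(S -> (K xor Q)) nor G = T nor F = F
~((S -> (K xor Q)) nor G) = ~F = T
Hence (A) is true.

(B): In symbols: ((S xor (K nand L)) -> ~G) nor ~Q

K nand L = F nand F = T
S xor (K nand L) = T xor T = F
~G = ~F = T
(S xor (K nand L)) -> ~G = F -> T = T
~Q = ~T = F
((S xor (K nand L)) -> ~G) nor ~Q = T nor F = F
Thus (B) is false.

(C): Parsed as ((G -> Q) nor S) & (K -> L)

G -> Q = F -> T = T
(G -> Q) nor S = T nor T = F
K -> L = F -> F = T
((G -> Q) nor S) & (K -> L) = F & T = F
So (C) is false.

Count: 1.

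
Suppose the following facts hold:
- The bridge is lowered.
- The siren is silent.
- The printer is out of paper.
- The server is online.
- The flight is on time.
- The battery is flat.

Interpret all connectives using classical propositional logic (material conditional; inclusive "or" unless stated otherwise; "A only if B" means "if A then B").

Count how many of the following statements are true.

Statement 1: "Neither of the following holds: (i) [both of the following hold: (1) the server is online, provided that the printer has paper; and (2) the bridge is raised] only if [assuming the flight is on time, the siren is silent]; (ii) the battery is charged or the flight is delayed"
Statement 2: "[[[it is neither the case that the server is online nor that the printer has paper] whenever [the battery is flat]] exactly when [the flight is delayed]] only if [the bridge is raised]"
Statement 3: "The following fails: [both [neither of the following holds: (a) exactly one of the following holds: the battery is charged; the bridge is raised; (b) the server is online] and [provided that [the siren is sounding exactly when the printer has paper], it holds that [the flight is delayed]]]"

Let R = "the printer has paper" (F), S = "the server is online" (T), P = "the bridge is raised" (F), U = "the flight is delayed" (F), Q = "the siren is sounding" (F), V = "the battery is charged" (F).

Statement 1: Parsed as (((R -> S) & P) -> (~U -> ~Q)) nor (V | U)

R -> S = F -> T = T
(R -> S) & P = T & F = F
~U = ~F = T
~Q = ~F = T
~U -> ~Q = T -> T = T
((R -> S) & P) -> (~U -> ~Q) = F -> T = T
V | U = F | F = F
(((R -> S) & P) -> (~U -> ~Q)) nor (V | U) = T nor F = F
So Statement 1 is false.

Statement 2: This is ((~V -> (S nor R)) <-> U) -> P.

~V = ~F = T
S nor R = T nor F = F
~V -> (S nor R) = T -> F = F
(~V -> (S nor R)) <-> U = F <-> F = T
((~V -> (S nor R)) <-> U) -> P = T -> F = F
Hence Statement 2 is false.

Statement 3: This is ~(((V xor P) nor S) & ((Q <-> R) -> U)).

V xor P = F xor F = F
(V xor P) nor S = F nor T = F
Q <-> R = F <-> F = T
(Q <-> R) -> U = T -> F = F
((V xor P) nor S) & ((Q <-> R) -> U) = F & F = F
~(((V xor P) nor S) & ((Q <-> R) -> U)) = ~F = T
Thus Statement 3 is true.

Count: 1.

1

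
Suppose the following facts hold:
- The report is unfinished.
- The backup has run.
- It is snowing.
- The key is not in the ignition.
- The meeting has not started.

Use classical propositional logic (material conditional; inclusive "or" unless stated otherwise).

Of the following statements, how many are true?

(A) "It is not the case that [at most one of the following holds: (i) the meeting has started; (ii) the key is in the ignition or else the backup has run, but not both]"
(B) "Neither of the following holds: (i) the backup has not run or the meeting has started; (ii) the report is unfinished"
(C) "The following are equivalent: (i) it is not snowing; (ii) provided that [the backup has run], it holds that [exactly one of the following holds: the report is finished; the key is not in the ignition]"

0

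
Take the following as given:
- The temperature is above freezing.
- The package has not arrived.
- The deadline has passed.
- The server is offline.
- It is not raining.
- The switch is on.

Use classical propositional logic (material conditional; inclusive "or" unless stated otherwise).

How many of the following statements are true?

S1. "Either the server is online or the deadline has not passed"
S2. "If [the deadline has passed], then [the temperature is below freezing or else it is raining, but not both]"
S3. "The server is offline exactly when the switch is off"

0

Let S = "the server is online" (False), R = "the deadline has passed" (True), P = "the temperature is below freezing" (False), U = "it is raining" (False), V = "the switch is on" (True).

S1: Parsed as S or not R

not R = not True = False
S or not R = False or False = False
Hence S1 is false.

S2: In symbols: R -> (P xor U)

P xor U = False xor False = False
R -> (P xor U) = True -> False = False
Thus S2 is false.

S3: This is not S iff not V.

not S = not False = True
not V = not True = False
not S iff not V = True iff False = False
So S3 is false.

Count: 0.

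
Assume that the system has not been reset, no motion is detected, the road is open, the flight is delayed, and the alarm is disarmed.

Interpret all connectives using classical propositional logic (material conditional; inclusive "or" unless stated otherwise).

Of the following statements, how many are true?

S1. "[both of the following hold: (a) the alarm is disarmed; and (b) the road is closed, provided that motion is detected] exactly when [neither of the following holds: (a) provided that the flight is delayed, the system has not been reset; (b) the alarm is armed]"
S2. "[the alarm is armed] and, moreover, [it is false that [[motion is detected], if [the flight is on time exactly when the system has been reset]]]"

0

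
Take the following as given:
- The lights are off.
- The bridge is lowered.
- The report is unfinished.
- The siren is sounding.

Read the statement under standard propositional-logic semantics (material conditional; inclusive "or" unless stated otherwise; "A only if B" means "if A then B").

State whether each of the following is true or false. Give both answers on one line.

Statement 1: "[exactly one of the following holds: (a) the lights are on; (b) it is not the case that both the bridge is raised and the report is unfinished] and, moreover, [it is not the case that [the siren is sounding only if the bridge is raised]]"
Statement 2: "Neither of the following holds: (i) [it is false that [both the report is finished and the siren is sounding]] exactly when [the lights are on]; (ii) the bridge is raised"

Let P = "the lights are on" (F), Q = "the bridge is raised" (F), R = "the report is finished" (F), S = "the siren is sounding" (T).

Statement 1: Parsed as (P xor (Q nand ~R)) & ~(S -> Q)

~R = ~F = T
Q nand ~R = F nand T = T
P xor (Q nand ~R) = F xor T = T
S -> Q = T -> F = F
~(S -> Q) = ~F = T
(P xor (Q nand ~R)) & ~(S -> Q) = T & T = T
Thus Statement 1 is true.

Statement 2: Formalization: (~(R & S) <-> P) nor Q

R & S = F & T = F
~(R & S) = ~F = T
~(R & S) <-> P = T <-> F = F
(~(R & S) <-> P) nor Q = F nor F = T
Thus Statement 2 is true.

Statement 1 T; Statement 2 T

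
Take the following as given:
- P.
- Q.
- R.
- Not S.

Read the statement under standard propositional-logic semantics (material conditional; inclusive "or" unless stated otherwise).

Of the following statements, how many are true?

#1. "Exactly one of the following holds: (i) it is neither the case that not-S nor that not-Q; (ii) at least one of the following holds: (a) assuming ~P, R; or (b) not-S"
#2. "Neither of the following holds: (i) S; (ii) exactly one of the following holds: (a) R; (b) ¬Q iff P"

#1: Parsed as (not S nor not Q) xor ((not P -> R) or not S)

not S = not False = True
not Q = not True = False
not S nor not Q = True nor False = False
not P = not True = False
not P -> R = False -> True = True
not S = not False = True
(not P -> R) or not S = True or True = True
(not S nor not Q) xor ((not P -> R) or not S) = False xor True = True
Hence #1 is true.

#2: Parsed as S nor (R xor (not Q iff P))

not Q = not True = False
not Q iff P = False iff True = False
R xor (not Q iff P) = True xor False = True
S nor (R xor (not Q iff P)) = False nor True = False
So #2 is false.

True statements: 1 (#1).

1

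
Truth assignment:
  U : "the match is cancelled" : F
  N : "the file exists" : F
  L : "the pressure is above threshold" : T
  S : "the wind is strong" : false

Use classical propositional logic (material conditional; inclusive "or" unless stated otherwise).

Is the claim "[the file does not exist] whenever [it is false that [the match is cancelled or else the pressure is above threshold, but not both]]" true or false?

True.

This is ¬(U ⊕ L) → ¬N.

U ⊕ L = F ⊕ T = T
¬(U ⊕ L) = ¬T = F
¬N = ¬F = T
¬(U ⊕ L) → ¬N = F → T = T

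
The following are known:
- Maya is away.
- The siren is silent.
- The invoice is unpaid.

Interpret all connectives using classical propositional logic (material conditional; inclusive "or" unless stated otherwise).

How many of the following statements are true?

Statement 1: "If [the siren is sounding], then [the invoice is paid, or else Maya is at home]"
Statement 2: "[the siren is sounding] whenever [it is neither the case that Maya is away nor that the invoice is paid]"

2

Let Q = "the siren is sounding" (F), R = "the invoice is paid" (F), P = "Maya is at home" (F).

Statement 1: In symbols: Q -> (R | P)

R | P = F | F = F
Q -> (R | P) = F -> F = T
Thus Statement 1 is true.

Statement 2: Parsed as (~P nor R) -> Q

~P = ~F = T
~P nor R = T nor F = F
(~P nor R) -> Q = F -> F = T
Thus Statement 2 is true.

True statements: 2 (Statement 1, Statement 2).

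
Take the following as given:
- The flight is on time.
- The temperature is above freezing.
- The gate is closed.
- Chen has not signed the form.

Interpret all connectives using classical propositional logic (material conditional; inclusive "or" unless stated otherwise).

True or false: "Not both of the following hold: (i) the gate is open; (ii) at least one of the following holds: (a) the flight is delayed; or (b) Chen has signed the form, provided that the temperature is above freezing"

The statement is true.

Let Q = "the gate is open" (F), D = "the flight is delayed" (F), M = "the temperature is below freezing" (F), R = "Chen has signed the form" (F).
Formalization: Q ↑ (D ∨ (¬M → R))

¬M = ¬F = T
¬M → R = T → F = F
D ∨ (¬M → R) = F ∨ F = F
Q ↑ (D ∨ (¬M → R)) = F ↑ F = T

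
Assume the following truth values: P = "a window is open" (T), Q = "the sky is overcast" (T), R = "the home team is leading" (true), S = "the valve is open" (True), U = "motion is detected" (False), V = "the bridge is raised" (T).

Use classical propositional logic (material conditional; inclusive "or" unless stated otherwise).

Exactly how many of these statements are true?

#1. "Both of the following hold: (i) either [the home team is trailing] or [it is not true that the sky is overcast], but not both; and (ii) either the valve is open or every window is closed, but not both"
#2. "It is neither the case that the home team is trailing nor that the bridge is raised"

0

#1: Formalization: (~R xor ~Q) & (S xor ~P)

~R = ~T = F
~Q = ~T = F
~R xor ~Q = F xor F = F
~P = ~T = F
S xor ~P = T xor F = T
(~R xor ~Q) & (S xor ~P) = F & T = F
So #1 is false.

#2: Formalization: ~R nor V

~R = ~T = F
~R nor V = F nor T = F
Thus #2 is false.

0 of the 2 statements are true (none).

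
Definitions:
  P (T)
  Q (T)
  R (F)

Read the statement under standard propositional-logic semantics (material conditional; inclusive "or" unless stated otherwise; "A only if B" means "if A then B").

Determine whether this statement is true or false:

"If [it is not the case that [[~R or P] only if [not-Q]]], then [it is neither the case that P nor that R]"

Values: R=F, P=T, Q=T.
In symbols: ~((~R | P) -> ~Q) -> (P nor R)

~R = ~F = T
~R | P = T | T = T
~Q = ~T = F
(~R | P) -> ~Q = T -> F = F
~((~R | P) -> ~Q) = ~F = T
P nor R = T nor F = F
~((~R | P) -> ~Q) -> (P nor R) = T -> F = F

False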